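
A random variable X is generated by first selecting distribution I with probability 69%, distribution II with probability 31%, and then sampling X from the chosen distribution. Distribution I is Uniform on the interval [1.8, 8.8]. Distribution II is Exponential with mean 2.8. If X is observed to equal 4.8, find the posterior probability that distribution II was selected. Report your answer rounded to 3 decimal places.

Likelihoods f(4.8 | ·): I: 0.142857; II: 0.0643187.
Posterior ∝ prior × likelihood. Numerator for II: 0.31·0.0643187 = 0.0199388.
Normalizing constant: 0.69·0.142857 + 0.31·0.0643187 = 0.11851.
P(II | observation) = 0.0199388 / 0.11851 = 0.168245.

0.168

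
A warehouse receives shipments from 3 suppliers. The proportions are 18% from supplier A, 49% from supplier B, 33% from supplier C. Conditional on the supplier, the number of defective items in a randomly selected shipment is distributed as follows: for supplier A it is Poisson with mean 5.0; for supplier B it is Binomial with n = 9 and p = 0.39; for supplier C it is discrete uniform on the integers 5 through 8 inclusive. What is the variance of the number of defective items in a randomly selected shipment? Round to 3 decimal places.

4.137

Per component, A: μ=5, E[X²]=30; B: μ=3.51, E[X²]=14.4612; C: μ=6.5, E[X²]=43.5.
E[X] = 0.18·5 + 0.49·3.51 + 0.33·6.5 = 4.7649.
E[X²] = 0.18·30 + 0.49·14.4612 + 0.33·43.5 = 26.841.
Var(X) = E[X²] − (E[X])² = 26.841 − 22.7043 = 4.13672.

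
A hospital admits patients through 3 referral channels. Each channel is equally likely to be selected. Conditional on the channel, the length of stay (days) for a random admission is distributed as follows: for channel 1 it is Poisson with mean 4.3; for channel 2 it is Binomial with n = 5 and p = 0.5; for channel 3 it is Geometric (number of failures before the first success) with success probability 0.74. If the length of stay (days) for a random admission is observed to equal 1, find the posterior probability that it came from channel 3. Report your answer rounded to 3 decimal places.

0.473

Likelihoods P(X=1 | ·): 1: 0.0583448; 2: 0.15625; 3: 0.1924.
Posterior ∝ prior × likelihood. Numerator for 3: 0.333333·0.1924 = 0.0641333.
Normalizing constant: 0.333333·0.0583448 + 0.333333·0.15625 + 0.333333·0.1924 = 0.135665.
P(3 | observation) = 0.0641333 / 0.135665 = 0.472733.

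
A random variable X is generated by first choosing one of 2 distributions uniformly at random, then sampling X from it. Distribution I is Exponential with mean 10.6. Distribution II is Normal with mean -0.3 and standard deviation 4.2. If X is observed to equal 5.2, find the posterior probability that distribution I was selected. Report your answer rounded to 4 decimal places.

Likelihoods f(5.2 | ·): I: 0.0577622; II: 0.0402982.
Posterior ∝ prior × likelihood. Numerator for I: 0.5·0.0577622 = 0.0288811.
Normalizing constant: 0.5·0.0577622 + 0.5·0.0402982 = 0.0490302.
P(I | observation) = 0.0288811 / 0.0490302 = 0.589048.

0.5890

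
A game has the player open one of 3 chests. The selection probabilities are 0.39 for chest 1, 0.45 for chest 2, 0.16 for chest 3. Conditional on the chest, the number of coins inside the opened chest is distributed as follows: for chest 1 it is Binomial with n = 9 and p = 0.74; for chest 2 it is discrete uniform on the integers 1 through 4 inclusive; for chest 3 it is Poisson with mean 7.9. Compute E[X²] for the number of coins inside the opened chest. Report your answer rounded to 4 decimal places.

32.5986

For each component E[X²] = Var + (mean)², giving 1: 46.0872; 2: 7.5; 3: 70.31.
Overall E[X²] = 0.39·46.0872 + 0.45·7.5 + 0.16·70.31 = 32.5986.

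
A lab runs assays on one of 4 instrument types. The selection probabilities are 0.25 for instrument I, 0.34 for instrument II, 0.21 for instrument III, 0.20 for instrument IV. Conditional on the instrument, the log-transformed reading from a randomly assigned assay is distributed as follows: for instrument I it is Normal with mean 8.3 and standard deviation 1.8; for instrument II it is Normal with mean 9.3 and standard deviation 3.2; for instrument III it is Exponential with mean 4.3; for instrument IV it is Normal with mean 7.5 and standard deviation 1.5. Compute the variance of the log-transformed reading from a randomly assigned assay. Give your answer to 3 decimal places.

12.017

Per component, I: μ=8.3, E[X²]=72.13; II: μ=9.3, E[X²]=96.73; III: μ=4.3, E[X²]=36.98; IV: μ=7.5, E[X²]=58.5.
E[X] = 0.25·8.3 + 0.34·9.3 + 0.21·4.3 + 0.2·7.5 = 7.64.
E[X²] = 0.25·72.13 + 0.34·96.73 + 0.21·36.98 + 0.2·58.5 = 70.3865.
Var(X) = E[X²] − (E[X])² = 70.3865 − 58.3696 = 12.0169.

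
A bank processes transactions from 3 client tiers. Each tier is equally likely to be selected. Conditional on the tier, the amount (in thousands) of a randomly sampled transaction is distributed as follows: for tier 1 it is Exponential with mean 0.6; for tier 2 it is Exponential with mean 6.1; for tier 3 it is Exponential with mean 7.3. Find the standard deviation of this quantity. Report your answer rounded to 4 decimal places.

6.2286

Per component, 1: μ=0.6, E[X²]=0.72; 2: μ=6.1, E[X²]=74.42; 3: μ=7.3, E[X²]=106.58.
E[X] = 0.333333·0.6 + 0.333333·6.1 + 0.333333·7.3 = 4.66667.
E[X²] = 0.333333·0.72 + 0.333333·74.42 + 0.333333·106.58 = 60.5733.
Var(X) = E[X²] − (E[X])² = 60.5733 − 21.7778 = 38.7956.
SD(X) = √38.7956 = 6.22861.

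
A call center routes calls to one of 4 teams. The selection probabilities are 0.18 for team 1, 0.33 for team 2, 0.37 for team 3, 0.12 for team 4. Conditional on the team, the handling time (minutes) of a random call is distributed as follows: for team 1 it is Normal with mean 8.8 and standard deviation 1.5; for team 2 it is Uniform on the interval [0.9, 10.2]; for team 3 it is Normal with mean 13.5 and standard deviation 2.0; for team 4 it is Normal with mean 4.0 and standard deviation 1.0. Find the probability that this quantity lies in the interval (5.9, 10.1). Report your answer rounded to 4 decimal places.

Conditional on each team, P(5.9 < X < 10.1): 1: 0.78034; 2: 0.451613; 3: 0.0444931; 4: 0.0287166.
By total probability, P(5.9 < X < 10.1) = 0.18·0.78034 + 0.33·0.451613 + 0.37·0.0444931 + 0.12·0.0287166 = 0.309402.

0.3094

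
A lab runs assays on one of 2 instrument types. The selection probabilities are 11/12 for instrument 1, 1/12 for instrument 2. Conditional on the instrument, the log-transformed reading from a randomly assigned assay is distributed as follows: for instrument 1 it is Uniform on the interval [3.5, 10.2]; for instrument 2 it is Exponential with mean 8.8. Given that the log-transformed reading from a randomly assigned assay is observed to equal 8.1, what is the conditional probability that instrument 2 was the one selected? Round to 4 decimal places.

Likelihoods f(8.1 | ·): 1: 0.149254; 2: 0.0452657.
Posterior ∝ prior × likelihood. Numerator for 2: 0.0833333·0.0452657 = 0.00377214.
Normalizing constant: 0.916667·0.149254 + 0.0833333·0.0452657 = 0.140588.
P(2 | observation) = 0.00377214 / 0.140588 = 0.0268312.

0.0268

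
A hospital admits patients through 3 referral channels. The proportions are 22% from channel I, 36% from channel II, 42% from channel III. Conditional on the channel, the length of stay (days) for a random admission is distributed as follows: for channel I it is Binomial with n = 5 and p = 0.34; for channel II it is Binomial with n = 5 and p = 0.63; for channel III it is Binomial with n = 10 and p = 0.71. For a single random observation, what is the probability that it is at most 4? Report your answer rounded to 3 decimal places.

0.560

Conditional on each channel, P(X ≤ 4): I: 0.995456; II: 0.900756; III: 0.0403932.
By total probability, P(X ≤ 4) = 0.22·0.995456 + 0.36·0.900756 + 0.42·0.0403932 = 0.560238.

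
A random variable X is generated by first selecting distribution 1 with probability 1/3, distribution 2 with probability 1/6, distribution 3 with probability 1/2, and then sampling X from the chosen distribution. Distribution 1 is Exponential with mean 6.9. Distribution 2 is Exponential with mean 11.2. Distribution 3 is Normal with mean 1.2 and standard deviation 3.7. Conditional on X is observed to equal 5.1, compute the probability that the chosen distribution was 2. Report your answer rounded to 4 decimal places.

0.1488

Likelihoods f(5.1 | ·): 1: 0.0692071; 2: 0.0566269; 3: 0.0618659.
Posterior ∝ prior × likelihood. Numerator for 2: 0.166667·0.0566269 = 0.00943782.
Normalizing constant: 0.333333·0.0692071 + 0.166667·0.0566269 + 0.5·0.0618659 = 0.0634398.
P(2 | observation) = 0.00943782 / 0.0634398 = 0.148768.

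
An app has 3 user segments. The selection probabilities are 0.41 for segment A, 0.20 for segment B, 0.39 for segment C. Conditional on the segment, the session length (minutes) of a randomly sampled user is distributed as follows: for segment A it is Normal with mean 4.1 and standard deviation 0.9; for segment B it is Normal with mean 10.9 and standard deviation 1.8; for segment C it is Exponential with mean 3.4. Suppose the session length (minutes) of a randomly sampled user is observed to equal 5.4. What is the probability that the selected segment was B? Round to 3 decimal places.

0.005

Likelihoods f(5.4 | ·): A: 0.156173; B: 0.00208094; C: 0.0600841.
Posterior ∝ prior × likelihood. Numerator for B: 0.2·0.00208094 = 0.000416188.
Normalizing constant: 0.41·0.156173 + 0.2·0.00208094 + 0.39·0.0600841 = 0.0878801.
P(B | observation) = 0.000416188 / 0.0878801 = 0.00473586.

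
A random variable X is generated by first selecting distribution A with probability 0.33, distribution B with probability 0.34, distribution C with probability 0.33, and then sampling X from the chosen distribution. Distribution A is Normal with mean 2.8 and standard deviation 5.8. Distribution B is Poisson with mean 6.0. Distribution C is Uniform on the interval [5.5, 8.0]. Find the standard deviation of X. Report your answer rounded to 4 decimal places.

Per component, A: μ=2.8, E[X²]=41.48; B: μ=6, E[X²]=42; C: μ=6.75, E[X²]=46.0833.
E[X] = 0.33·2.8 + 0.34·6 + 0.33·6.75 = 5.1915.
E[X²] = 0.33·41.48 + 0.34·42 + 0.33·46.0833 = 43.1759.
Var(X) = E[X²] − (E[X])² = 43.1759 − 26.9517 = 16.2242.
SD(X) = √16.2242 = 4.02793.

4.0279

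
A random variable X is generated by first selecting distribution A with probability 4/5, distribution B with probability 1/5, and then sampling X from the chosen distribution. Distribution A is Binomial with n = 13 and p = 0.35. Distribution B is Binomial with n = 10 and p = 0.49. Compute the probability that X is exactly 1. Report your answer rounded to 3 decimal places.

Conditional on each component, P(X = 1): A: 0.0258804; B: 0.0114374.
By total probability, P(X = 1) = 0.8·0.0258804 + 0.2·0.0114374 = 0.0229918.

0.023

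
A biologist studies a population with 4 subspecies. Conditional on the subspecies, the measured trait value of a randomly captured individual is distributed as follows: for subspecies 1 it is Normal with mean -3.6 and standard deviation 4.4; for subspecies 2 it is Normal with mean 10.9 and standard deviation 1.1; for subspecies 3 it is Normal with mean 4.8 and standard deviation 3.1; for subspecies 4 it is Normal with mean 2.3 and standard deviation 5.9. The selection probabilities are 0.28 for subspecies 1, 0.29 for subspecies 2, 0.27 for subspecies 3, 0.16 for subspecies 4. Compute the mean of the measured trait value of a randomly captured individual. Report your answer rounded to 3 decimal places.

3.817

Component means — 1: -3.6; 2: 10.9; 3: 4.8; 4: 2.3.
E[X] = 0.28·-3.6 + 0.29·10.9 + 0.27·4.8 + 0.16·2.3 = 3.817.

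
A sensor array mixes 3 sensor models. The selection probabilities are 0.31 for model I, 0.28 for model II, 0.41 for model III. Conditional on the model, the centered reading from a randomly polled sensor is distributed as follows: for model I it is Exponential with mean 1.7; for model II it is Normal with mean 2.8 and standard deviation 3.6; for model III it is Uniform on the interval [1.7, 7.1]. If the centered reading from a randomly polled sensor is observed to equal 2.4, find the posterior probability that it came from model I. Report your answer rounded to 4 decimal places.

Likelihoods f(2.4 | ·): I: 0.14336; II: 0.110135; III: 0.185185.
Posterior ∝ prior × likelihood. Numerator for I: 0.31·0.14336 = 0.0444417.
Normalizing constant: 0.31·0.14336 + 0.28·0.110135 + 0.41·0.185185 = 0.151206.
P(I | observation) = 0.0444417 / 0.151206 = 0.293916.

0.2939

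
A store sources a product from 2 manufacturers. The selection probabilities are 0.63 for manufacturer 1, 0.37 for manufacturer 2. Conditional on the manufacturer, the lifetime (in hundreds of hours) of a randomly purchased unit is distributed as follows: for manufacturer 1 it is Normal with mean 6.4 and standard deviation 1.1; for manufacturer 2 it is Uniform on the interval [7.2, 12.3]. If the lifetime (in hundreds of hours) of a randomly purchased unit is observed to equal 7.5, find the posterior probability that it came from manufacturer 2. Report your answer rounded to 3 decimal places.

Likelihoods f(7.5 | ·): 1: 0.219973; 2: 0.196078.
Posterior ∝ prior × likelihood. Numerator for 2: 0.37·0.196078 = 0.072549.
Normalizing constant: 0.63·0.219973 + 0.37·0.196078 = 0.211132.
P(2 | observation) = 0.072549 / 0.211132 = 0.343619.

0.344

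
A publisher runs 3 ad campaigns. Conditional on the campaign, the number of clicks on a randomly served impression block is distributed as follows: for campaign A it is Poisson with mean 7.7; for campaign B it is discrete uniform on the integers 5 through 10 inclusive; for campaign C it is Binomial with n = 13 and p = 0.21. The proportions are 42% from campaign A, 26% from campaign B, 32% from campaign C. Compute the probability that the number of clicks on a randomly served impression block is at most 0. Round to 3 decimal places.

0.015

Conditional on each campaign, P(X ≤ 0): A: 0.000452827; B: 0; C: 0.0466823.
By total probability, P(X ≤ 0) = 0.42·0.000452827 + 0.26·0 + 0.32·0.0466823 = 0.0151285.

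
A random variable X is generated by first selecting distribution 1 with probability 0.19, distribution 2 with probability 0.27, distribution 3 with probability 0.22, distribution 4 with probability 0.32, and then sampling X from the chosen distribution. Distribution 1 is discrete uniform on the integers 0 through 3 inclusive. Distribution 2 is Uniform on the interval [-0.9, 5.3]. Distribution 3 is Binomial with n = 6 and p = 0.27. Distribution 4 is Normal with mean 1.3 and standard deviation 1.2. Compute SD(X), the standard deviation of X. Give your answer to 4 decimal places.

Per component, 1: μ=1.5, E[X²]=3.5; 2: μ=2.2, E[X²]=8.04333; 3: μ=1.62, E[X²]=3.807; 4: μ=1.3, E[X²]=3.13.
E[X] = 0.19·1.5 + 0.27·2.2 + 0.22·1.62 + 0.32·1.3 = 1.6514.
E[X²] = 0.19·3.5 + 0.27·8.04333 + 0.22·3.807 + 0.32·3.13 = 4.67584.
Var(X) = E[X²] − (E[X])² = 4.67584 − 2.72712 = 1.94872.
SD(X) = √1.94872 = 1.39596.

1.3960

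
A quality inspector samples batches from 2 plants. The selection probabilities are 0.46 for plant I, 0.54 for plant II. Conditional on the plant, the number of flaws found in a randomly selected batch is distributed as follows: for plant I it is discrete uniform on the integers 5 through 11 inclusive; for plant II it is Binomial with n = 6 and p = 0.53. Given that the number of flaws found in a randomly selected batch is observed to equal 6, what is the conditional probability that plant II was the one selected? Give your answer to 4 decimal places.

Likelihoods P(X=6 | ·): I: 0.142857; II: 0.0221644.
Posterior ∝ prior × likelihood. Numerator for II: 0.54·0.0221644 = 0.0119688.
Normalizing constant: 0.46·0.142857 + 0.54·0.0221644 = 0.077683.
P(II | observation) = 0.0119688 / 0.077683 = 0.154072.

0.1541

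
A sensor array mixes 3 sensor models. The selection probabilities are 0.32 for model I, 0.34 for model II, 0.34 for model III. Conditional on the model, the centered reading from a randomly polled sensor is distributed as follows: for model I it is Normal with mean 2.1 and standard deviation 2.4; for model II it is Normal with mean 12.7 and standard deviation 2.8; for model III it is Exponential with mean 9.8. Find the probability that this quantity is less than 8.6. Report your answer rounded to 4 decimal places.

0.5419

Conditional on each model, P(X < 8.6): I: 0.996619; II: 0.0715579; III: 0.5842.
By total probability, P(X < 8.6) = 0.32·0.996619 + 0.34·0.0715579 + 0.34·0.5842 = 0.541876.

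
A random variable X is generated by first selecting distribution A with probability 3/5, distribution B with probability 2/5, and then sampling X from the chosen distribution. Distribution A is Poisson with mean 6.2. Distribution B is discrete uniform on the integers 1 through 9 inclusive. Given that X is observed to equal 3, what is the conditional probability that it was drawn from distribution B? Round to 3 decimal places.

0.479

Likelihoods P(X=3 | ·): A: 0.0806117; B: 0.111111.
Posterior ∝ prior × likelihood. Numerator for B: 0.4·0.111111 = 0.0444444.
Normalizing constant: 0.6·0.0806117 + 0.4·0.111111 = 0.0928115.
P(B | observation) = 0.0444444 / 0.0928115 = 0.478868.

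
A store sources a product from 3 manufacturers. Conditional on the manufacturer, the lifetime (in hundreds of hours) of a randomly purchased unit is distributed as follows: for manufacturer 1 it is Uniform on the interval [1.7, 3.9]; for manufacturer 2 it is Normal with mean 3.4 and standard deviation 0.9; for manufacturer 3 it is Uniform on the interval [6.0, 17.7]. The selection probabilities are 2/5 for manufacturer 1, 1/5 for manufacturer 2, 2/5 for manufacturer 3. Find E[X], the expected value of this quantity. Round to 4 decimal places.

6.5400

Component means — 1: 2.8; 2: 3.4; 3: 11.85.
E[X] = 0.4·2.8 + 0.2·3.4 + 0.4·11.85 = 6.54.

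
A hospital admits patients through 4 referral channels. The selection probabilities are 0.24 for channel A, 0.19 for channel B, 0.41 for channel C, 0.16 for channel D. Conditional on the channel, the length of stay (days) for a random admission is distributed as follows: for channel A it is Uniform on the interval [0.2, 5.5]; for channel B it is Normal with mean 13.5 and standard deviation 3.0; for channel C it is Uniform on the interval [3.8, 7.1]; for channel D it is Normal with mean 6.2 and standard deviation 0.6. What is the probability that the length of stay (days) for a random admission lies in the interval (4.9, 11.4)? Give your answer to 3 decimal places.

0.504

Conditional on each channel, P(4.9 < X < 11.4): A: 0.113208; B: 0.23989; C: 0.666667; D: 0.98487.
By total probability, P(4.9 < X < 11.4) = 0.24·0.113208 + 0.19·0.23989 + 0.41·0.666667 + 0.16·0.98487 = 0.503661.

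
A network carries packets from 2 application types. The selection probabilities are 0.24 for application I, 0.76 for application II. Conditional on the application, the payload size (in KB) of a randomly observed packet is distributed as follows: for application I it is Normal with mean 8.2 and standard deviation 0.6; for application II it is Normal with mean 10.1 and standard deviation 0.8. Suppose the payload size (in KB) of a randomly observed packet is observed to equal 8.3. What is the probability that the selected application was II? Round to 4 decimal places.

Likelihoods f(8.3 | ·): I: 0.655733; II: 0.0396746.
Posterior ∝ prior × likelihood. Numerator for II: 0.76·0.0396746 = 0.0301527.
Normalizing constant: 0.24·0.655733 + 0.76·0.0396746 = 0.187529.
P(II | observation) = 0.0301527 / 0.187529 = 0.16079.

0.1608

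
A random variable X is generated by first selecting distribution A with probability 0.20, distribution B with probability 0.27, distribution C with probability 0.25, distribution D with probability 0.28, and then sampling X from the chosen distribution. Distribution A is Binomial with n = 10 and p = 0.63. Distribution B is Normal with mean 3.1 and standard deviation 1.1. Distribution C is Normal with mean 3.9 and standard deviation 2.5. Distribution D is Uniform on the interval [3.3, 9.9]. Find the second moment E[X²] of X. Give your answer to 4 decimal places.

For each component E[X²] = Var + (mean)², giving A: 42.021; B: 10.82; C: 21.46; D: 47.19.
Overall E[X²] = 0.2·42.021 + 0.27·10.82 + 0.25·21.46 + 0.28·47.19 = 29.9038.

29.9038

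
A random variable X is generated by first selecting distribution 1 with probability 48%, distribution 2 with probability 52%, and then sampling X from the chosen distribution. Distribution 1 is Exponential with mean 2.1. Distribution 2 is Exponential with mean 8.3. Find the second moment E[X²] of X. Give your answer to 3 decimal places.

For each component E[X²] = Var + (mean)², giving 1: 8.82; 2: 137.78.
Overall E[X²] = 0.48·8.82 + 0.52·137.78 = 75.8792.

75.879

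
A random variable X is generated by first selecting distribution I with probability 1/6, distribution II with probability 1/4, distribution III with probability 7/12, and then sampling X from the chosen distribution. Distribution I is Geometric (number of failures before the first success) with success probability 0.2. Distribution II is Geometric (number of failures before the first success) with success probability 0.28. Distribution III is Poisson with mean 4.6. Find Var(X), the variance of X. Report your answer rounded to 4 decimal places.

Per component, I: μ=4, E[X²]=36; II: μ=2.57143, E[X²]=15.7959; III: μ=4.6, E[X²]=25.76.
E[X] = 0.166667·4 + 0.25·2.57143 + 0.583333·4.6 = 3.99286.
E[X²] = 0.166667·36 + 0.25·15.7959 + 0.583333·25.76 = 24.9756.
Var(X) = E[X²] − (E[X])² = 24.9756 − 15.9429 = 9.03274.

9.0327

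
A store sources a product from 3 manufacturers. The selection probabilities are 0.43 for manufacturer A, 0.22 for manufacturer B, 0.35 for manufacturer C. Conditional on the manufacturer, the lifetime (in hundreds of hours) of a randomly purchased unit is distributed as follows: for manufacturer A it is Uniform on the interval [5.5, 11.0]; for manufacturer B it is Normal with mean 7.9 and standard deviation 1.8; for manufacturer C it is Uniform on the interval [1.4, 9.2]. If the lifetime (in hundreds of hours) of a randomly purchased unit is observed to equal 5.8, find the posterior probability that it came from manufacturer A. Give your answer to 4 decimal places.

0.5292

Likelihoods f(5.8 | ·): A: 0.181818; B: 0.112221; C: 0.128205.
Posterior ∝ prior × likelihood. Numerator for A: 0.43·0.181818 = 0.0781818.
Normalizing constant: 0.43·0.181818 + 0.22·0.112221 + 0.35·0.128205 = 0.147742.
P(A | observation) = 0.0781818 / 0.147742 = 0.529177.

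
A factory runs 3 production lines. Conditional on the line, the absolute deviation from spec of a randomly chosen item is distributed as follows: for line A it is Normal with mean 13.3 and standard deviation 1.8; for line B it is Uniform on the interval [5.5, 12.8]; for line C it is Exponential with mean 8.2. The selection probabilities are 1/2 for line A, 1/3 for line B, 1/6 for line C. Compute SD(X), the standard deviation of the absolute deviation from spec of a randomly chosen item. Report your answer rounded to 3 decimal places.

4.404

Per component, A: μ=13.3, E[X²]=180.13; B: μ=9.15, E[X²]=88.1633; C: μ=8.2, E[X²]=134.48.
E[X] = 0.5·13.3 + 0.333333·9.15 + 0.166667·8.2 = 11.0667.
E[X²] = 0.5·180.13 + 0.333333·88.1633 + 0.166667·134.48 = 141.866.
Var(X) = E[X²] − (E[X])² = 141.866 − 122.471 = 19.395.
SD(X) = √19.395 = 4.40398.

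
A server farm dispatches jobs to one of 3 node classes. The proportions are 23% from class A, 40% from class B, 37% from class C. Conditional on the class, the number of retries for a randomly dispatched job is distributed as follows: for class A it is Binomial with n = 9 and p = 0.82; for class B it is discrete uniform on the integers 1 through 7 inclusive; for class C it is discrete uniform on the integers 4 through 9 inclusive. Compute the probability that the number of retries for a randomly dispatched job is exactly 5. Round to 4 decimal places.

0.1301

Conditional on each class, P(X = 5): A: 0.0490377; B: 0.142857; C: 0.166667.
By total probability, P(X = 5) = 0.23·0.0490377 + 0.4·0.142857 + 0.37·0.166667 = 0.130088.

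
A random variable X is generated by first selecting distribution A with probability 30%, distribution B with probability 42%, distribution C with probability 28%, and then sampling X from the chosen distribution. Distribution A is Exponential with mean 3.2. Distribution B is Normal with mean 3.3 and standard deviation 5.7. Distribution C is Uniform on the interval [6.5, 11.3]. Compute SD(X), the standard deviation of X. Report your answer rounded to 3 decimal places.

4.866

Per component, A: μ=3.2, E[X²]=20.48; B: μ=3.3, E[X²]=43.38; C: μ=8.9, E[X²]=81.13.
E[X] = 0.3·3.2 + 0.42·3.3 + 0.28·8.9 = 4.838.
E[X²] = 0.3·20.48 + 0.42·43.38 + 0.28·81.13 = 47.08.
Var(X) = E[X²] − (E[X])² = 47.08 − 23.4062 = 23.6738.
SD(X) = √23.6738 = 4.86557.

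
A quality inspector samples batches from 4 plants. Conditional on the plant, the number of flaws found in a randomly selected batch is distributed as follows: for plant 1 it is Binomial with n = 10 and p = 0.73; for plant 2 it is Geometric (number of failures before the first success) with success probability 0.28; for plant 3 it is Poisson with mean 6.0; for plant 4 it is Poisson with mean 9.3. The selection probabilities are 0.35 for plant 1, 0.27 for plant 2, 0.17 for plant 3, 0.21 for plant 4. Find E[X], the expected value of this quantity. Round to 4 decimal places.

Component means — 1: 7.3; 2: 2.57143; 3: 6; 4: 9.3.
E[X] = 0.35·7.3 + 0.27·2.57143 + 0.17·6 + 0.21·9.3 = 6.22229.

6.2223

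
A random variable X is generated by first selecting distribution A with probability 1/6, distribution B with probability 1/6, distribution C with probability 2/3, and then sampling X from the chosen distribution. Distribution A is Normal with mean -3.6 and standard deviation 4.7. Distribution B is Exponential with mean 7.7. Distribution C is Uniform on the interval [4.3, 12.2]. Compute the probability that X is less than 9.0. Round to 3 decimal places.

Conditional on each component, P(X < 9.0): A: 0.996328; B: 0.68927; C: 0.594937.
By total probability, P(X < 9.0) = 0.166667·0.996328 + 0.166667·0.68927 + 0.666667·0.594937 = 0.677558.

0.678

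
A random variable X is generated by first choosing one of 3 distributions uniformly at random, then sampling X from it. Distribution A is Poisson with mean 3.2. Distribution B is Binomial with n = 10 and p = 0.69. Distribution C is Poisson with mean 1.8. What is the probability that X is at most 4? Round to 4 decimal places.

Conditional on each component, P(X ≤ 4): A: 0.780613; B: 0.0551097; C: 0.963593.
By total probability, P(X ≤ 4) = 0.333333·0.780613 + 0.333333·0.0551097 + 0.333333·0.963593 = 0.599772.

0.5998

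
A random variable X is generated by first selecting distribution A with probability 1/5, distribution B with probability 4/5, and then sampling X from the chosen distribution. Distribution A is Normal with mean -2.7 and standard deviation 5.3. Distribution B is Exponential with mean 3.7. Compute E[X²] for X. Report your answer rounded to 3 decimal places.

28.980

For each component E[X²] = Var + (mean)², giving A: 35.38; B: 27.38.
Overall E[X²] = 0.2·35.38 + 0.8·27.38 = 28.98.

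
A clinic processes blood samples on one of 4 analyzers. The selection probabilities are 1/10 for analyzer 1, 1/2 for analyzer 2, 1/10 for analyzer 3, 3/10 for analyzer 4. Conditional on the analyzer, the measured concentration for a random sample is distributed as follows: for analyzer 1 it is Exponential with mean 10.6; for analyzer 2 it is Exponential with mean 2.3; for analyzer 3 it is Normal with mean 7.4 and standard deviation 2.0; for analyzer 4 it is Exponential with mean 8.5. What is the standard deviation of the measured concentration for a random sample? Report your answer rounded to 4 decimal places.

Per component, 1: μ=10.6, E[X²]=224.72; 2: μ=2.3, E[X²]=10.58; 3: μ=7.4, E[X²]=58.76; 4: μ=8.5, E[X²]=144.5.
E[X] = 0.1·10.6 + 0.5·2.3 + 0.1·7.4 + 0.3·8.5 = 5.5.
E[X²] = 0.1·224.72 + 0.5·10.58 + 0.1·58.76 + 0.3·144.5 = 76.988.
Var(X) = E[X²] − (E[X])² = 76.988 − 30.25 = 46.738.
SD(X) = √46.738 = 6.83652.

6.8365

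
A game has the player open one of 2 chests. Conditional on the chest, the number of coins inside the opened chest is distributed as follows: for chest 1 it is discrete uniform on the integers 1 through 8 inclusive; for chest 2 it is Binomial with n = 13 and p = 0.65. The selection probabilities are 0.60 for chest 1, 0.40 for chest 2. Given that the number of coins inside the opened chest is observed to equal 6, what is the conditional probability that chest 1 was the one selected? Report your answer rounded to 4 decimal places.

Likelihoods P(X=6 | ·): 1: 0.125; 2: 0.0832672.
Posterior ∝ prior × likelihood. Numerator for 1: 0.6·0.125 = 0.075.
Normalizing constant: 0.6·0.125 + 0.4·0.0832672 = 0.108307.
P(1 | observation) = 0.075 / 0.108307 = 0.692477.

0.6925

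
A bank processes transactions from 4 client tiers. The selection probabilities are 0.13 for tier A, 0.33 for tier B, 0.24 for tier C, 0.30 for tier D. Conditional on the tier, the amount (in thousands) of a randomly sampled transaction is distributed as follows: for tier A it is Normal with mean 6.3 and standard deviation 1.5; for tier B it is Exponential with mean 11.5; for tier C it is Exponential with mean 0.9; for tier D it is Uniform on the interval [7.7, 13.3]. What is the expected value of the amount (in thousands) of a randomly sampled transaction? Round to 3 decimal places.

Component means — A: 6.3; B: 11.5; C: 0.9; D: 10.5.
E[X] = 0.13·6.3 + 0.33·11.5 + 0.24·0.9 + 0.3·10.5 = 7.98.

7.980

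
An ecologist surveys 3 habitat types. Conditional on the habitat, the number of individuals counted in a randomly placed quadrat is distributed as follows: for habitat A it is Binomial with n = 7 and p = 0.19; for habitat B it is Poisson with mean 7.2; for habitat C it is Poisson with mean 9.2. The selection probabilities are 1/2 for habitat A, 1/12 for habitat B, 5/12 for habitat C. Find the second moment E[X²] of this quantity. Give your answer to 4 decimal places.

For each component E[X²] = Var + (mean)², giving A: 2.8462; B: 59.04; C: 93.84.
Overall E[X²] = 0.5·2.8462 + 0.0833333·59.04 + 0.416667·93.84 = 45.4431.

45.4431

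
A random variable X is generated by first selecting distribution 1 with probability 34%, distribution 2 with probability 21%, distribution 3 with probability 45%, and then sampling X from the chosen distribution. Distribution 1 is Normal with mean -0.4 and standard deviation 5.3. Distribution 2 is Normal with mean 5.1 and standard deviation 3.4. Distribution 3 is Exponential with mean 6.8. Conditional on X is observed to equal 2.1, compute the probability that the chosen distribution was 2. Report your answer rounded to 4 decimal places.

Likelihoods f(2.1 | ·): 1: 0.0673471; 2: 0.0795009; 3: 0.107987.
Posterior ∝ prior × likelihood. Numerator for 2: 0.21·0.0795009 = 0.0166952.
Normalizing constant: 0.34·0.0673471 + 0.21·0.0795009 + 0.45·0.107987 = 0.0881873.
P(2 | observation) = 0.0166952 / 0.0881873 = 0.189315.

0.1893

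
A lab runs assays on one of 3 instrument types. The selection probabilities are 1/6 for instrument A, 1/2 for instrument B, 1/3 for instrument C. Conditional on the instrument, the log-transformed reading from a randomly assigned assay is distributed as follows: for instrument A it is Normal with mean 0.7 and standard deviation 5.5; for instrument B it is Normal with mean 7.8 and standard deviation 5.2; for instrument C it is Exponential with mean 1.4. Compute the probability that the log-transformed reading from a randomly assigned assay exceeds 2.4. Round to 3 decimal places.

0.548

Conditional on each instrument, P(X > 2.4): A: 0.378626; B: 0.850472; C: 0.180092.
By total probability, P(X > 2.4) = 0.166667·0.378626 + 0.5·0.850472 + 0.333333·0.180092 = 0.548371.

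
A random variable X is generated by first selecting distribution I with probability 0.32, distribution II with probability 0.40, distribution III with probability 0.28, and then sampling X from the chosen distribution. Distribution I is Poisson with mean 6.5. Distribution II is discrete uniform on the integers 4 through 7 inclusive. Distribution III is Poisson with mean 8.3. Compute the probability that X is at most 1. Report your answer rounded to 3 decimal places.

0.004

Conditional on each component, P(X ≤ 1): I: 0.0112758; II: 0; III: 0.00231121.
By total probability, P(X ≤ 1) = 0.32·0.0112758 + 0.4·0 + 0.28·0.00231121 = 0.00425539.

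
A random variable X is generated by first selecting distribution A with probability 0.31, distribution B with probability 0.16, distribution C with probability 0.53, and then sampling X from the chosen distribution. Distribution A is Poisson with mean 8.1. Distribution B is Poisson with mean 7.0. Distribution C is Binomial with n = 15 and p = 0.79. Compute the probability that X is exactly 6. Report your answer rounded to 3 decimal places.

Conditional on each component, P(X = 6): A: 0.119067; B: 0.149003; C: 0.000966363.
By total probability, P(X = 6) = 0.31·0.119067 + 0.16·0.149003 + 0.53·0.000966363 = 0.0612635.

0.061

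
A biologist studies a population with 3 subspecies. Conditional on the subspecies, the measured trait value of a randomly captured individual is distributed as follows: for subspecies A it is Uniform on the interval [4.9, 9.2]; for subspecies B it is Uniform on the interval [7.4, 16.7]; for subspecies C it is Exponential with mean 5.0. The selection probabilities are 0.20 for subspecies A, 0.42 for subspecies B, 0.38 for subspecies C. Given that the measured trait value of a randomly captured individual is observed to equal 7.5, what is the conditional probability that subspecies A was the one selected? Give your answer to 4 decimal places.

Likelihoods f(7.5 | ·): A: 0.232558; B: 0.107527; C: 0.044626.
Posterior ∝ prior × likelihood. Numerator for A: 0.2·0.232558 = 0.0465116.
Normalizing constant: 0.2·0.232558 + 0.42·0.107527 + 0.38·0.044626 = 0.108631.
P(A | observation) = 0.0465116 / 0.108631 = 0.428162.

0.4282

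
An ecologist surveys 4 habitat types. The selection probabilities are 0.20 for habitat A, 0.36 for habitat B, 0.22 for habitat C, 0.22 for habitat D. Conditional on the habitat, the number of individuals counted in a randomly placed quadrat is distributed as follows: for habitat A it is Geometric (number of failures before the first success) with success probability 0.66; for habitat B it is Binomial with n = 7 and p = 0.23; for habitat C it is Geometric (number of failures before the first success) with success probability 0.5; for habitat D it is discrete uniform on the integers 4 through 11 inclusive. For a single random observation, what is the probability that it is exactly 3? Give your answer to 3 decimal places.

Conditional on each habitat, P(X = 3): A: 0.0259406; B: 0.149697; C: 0.0625; D: 0.
By total probability, P(X = 3) = 0.2·0.0259406 + 0.36·0.149697 + 0.22·0.0625 + 0.22·0 = 0.0728292.

0.073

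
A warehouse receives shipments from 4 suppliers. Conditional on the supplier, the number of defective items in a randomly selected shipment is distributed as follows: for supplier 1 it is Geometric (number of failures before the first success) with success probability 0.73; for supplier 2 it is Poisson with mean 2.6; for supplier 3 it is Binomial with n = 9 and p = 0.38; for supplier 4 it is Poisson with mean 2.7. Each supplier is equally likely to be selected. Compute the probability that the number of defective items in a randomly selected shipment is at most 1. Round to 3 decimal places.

Conditional on each supplier, P(X ≤ 1): 1: 0.9271; 2: 0.267385; 3: 0.0882094; 4: 0.24866.
By total probability, P(X ≤ 1) = 0.25·0.9271 + 0.25·0.267385 + 0.25·0.0882094 + 0.25·0.24866 = 0.382839.

0.383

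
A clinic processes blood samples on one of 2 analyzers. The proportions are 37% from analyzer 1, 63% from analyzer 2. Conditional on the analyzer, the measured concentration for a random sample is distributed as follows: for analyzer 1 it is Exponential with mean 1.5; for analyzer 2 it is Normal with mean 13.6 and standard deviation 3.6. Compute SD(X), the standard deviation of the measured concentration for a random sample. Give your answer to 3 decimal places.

Per component, 1: μ=1.5, E[X²]=4.5; 2: μ=13.6, E[X²]=197.92.
E[X] = 0.37·1.5 + 0.63·13.6 = 9.123.
E[X²] = 0.37·4.5 + 0.63·197.92 = 126.355.
Var(X) = E[X²] − (E[X])² = 126.355 − 83.2291 = 43.1255.
SD(X) = √43.1255 = 6.567.

6.567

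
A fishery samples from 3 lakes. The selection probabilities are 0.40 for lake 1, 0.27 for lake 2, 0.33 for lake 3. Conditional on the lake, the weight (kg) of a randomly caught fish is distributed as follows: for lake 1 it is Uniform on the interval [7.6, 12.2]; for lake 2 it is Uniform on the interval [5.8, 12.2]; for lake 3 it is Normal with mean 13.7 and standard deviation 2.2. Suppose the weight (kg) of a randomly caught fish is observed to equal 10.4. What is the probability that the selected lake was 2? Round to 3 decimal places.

Likelihoods f(10.4 | ·): 1: 0.217391; 2: 0.15625; 3: 0.0588716.
Posterior ∝ prior × likelihood. Numerator for 2: 0.27·0.15625 = 0.0421875.
Normalizing constant: 0.4·0.217391 + 0.27·0.15625 + 0.33·0.0588716 = 0.148572.
P(2 | observation) = 0.0421875 / 0.148572 = 0.283954.

0.284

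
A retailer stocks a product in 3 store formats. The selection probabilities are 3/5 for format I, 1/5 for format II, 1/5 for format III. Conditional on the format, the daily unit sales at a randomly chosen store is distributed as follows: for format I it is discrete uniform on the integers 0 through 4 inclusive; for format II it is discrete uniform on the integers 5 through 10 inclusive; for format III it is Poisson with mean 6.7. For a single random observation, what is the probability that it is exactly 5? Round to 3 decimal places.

0.061

Conditional on each format, P(X = 5): I: 0; II: 0.166667; III: 0.13849.
By total probability, P(X = 5) = 0.6·0 + 0.2·0.166667 + 0.2·0.13849 = 0.0610314.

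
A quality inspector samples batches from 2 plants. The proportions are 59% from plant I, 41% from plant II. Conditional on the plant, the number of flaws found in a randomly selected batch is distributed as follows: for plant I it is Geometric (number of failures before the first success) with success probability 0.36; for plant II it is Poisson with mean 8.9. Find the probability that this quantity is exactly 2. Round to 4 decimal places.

Conditional on each plant, P(X = 2): I: 0.147456; II: 0.00540168.
By total probability, P(X = 2) = 0.59·0.147456 + 0.41·0.00540168 = 0.0892137.

0.0892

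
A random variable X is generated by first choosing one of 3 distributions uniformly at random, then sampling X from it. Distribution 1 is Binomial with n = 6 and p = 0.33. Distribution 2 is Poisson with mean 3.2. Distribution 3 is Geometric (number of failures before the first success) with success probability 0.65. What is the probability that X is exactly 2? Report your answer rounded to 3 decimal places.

0.206

Conditional on each component, P(X = 2): 1: 0.329169; 2: 0.208702; 3: 0.079625.
By total probability, P(X = 2) = 0.333333·0.329169 + 0.333333·0.208702 + 0.333333·0.079625 = 0.205832.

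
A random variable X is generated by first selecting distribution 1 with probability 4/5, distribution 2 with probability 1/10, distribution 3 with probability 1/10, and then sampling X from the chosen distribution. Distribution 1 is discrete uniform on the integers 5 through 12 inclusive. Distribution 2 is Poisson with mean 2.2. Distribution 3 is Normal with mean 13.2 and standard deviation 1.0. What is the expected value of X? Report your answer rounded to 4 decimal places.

Component means — 1: 8.5; 2: 2.2; 3: 13.2.
E[X] = 0.8·8.5 + 0.1·2.2 + 0.1·13.2 = 8.34.

8.3400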